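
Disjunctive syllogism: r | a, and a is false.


Disjunctive syllogism: from (P ∨ Q) and ¬P, infer Q.
One disjunct, 'a', is ruled out; the other must hold.

r


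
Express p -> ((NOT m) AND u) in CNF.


Step 1: Rewrite p → ((¬m) ∧ u) as ¬p ∨ ((¬m) ∧ u).
Step 2: Distribute ∨ over ∧.

((NOT p) OR (NOT m)) AND ((NOT p) OR u)


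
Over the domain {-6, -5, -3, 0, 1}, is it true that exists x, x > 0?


Evaluate the predicate on each element: -6:False, -5:False, -3:False, 0:False, 1:True.
Witness x = 1 satisfies the predicate.

True


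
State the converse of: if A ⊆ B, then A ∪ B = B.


The converse of (P → Q) is (Q → P). It is not in general equivalent to the original.
Here P = 'A ⊆ B' and Q = 'A ∪ B = B'.

If A ∪ B = B, then A ⊆ B.


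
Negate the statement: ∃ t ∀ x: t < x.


Negation flips each quantifier (∀↔∃) and negates the inner predicate.
¬(∃ t ∀ x: φ) = ∀ t ∃ x: ¬φ.

∀ t ∃ x: ¬(t < x)


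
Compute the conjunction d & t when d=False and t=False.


Conjunction is true only when both operands are true.
Substitute: d=False, t=False.
False & False evaluates to False.

False


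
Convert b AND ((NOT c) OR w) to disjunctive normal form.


Step 1: Distribute ∧ over ∨: b ∧ ((¬c) ∨ w) = (b ∧ (¬c)) ∨ (b ∧ w).

(b AND (NOT c)) OR (b AND w)


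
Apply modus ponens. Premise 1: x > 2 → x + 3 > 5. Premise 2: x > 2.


Modus ponens: from (P → Q) and P, infer Q.
P = 'x > 2' is asserted, and P → Q holds, so Q follows.

x + 3 > 5.


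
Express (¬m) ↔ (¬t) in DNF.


Step 1: (¬m) ↔ (¬t) is true exactly when both agree: ((¬m) ∧ (¬t)) ∨ (¬(¬m) ∧ ¬(¬t)).
Step 2: Eliminate any double negations (¬¬X = X).

((¬m) ∧ (¬t)) ∨ (m ∧ t)


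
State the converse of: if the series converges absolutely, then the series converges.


The converse of (P → Q) is (Q → P). It is not in general equivalent to the original.
Here P = 'the series converges absolutely' and Q = 'the series converges'.

If the series converges, then the series converges absolutely.


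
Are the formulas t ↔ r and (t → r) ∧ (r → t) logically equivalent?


Compare truth tables:
r | t | φ | ψ
-------------
F | F | T | T
T | F | F | F
F | T | F | F
T | T | T | T
The columns φ and ψ agree on every row.

Yes, they are logically equivalent.


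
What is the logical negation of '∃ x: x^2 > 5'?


¬(∀ x: φ) = ∃ x: ¬φ, and ¬(∃ x: φ) = ∀ x: ¬φ.
Apply to the existential statement.

∀ x: ¬(x^2 > 5)


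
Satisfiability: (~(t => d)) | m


Search for a satisfying assignment over {d, m, t}.
Try d=False, m=True, t=False: the formula evaluates to True.
A satisfying assignment exists.

Satisfiable.


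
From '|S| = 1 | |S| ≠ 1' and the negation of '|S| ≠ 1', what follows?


Disjunctive syllogism: from (P ∨ Q) and ¬P, infer Q.
One disjunct, '|S| ≠ 1', is ruled out; the other must hold.

|S| = 1


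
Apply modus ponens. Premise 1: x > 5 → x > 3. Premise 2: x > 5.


Modus ponens: from (P → Q) and P, infer Q.
P = 'x > 5' is asserted, and P → Q holds, so Q follows.

x > 3.


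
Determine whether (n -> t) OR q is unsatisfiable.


Truth table over {n, q, t}:
n | q | t | φ
-------------
F | F | F | T
T | F | F | F
F | T | F | T
T | T | F | T
F | F | T | T
T | F | T | T
F | T | T | T
T | T | T | T
Satisfying assignment at row 1: n=F, q=F, t=F gives T.

No, it is not a contradiction.


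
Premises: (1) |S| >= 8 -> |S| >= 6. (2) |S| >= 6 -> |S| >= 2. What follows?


Hypothetical syllogism: from (P → Q) and (Q → R), infer (P → R).
Chain the two implications through the shared middle term '|S| >= 6'.

|S| >= 8 -> |S| >= 2


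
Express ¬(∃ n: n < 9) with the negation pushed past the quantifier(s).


¬(∀ x: φ) = ∃ x: ¬φ, and ¬(∃ x: φ) = ∀ x: ¬φ.
Apply to the existential statement.

∀ n: ¬(n < 9)


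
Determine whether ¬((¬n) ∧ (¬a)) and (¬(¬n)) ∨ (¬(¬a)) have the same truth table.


Compare truth tables:
a | n | φ | ψ
-------------
F | F | F | F
T | F | T | T
F | T | T | T
T | T | T | T
The columns φ and ψ agree on every row.

Yes, they are logically equivalent.


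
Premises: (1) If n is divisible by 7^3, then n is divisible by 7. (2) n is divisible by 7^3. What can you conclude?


Modus ponens: from (P → Q) and P, infer Q.
P = 'n is divisible by 7^3' is asserted, and P → Q holds, so Q follows.

n is divisible by 7.


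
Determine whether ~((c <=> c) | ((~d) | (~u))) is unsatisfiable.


Truth table over {c, d, u}:
c | d | u | φ
-------------
False | False | False | False
True | False | False | False
False | True | False | False
True | True | False | False
False | False | True | False
True | False | True | False
False | True | True | False
True | True | True | False
Every row is false.

Yes, it is a contradiction.


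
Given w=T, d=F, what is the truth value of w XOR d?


Exclusive or is true when exactly one operand is true.
Substitute: w=T, d=F.
T XOR F evaluates to T.

T


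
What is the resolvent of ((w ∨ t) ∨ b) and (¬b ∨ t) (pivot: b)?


The clauses contain complementary literals b and ¬b.
Resolution eliminates this pair and disjoins the remaining literals (merging duplicates).

(t ∨ w)


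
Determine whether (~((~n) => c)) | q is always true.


Build the truth table over {c, n, q}:
c | n | q | φ
-------------
False | False | False | True
True | False | False | False
False | True | False | False
True | True | False | False
False | False | True | True
True | False | True | True
False | True | True | True
True | True | True | True
Counterexample at row 2: with c=True, n=False, q=False, the formula is False.

No, it is not a tautology.


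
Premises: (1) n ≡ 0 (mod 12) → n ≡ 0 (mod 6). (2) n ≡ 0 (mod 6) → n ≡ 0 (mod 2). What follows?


Hypothetical syllogism: from (P → Q) and (Q → R), infer (P → R).
Chain the two implications through the shared middle term 'n ≡ 0 (mod 6)'.

n ≡ 0 (mod 12) → n ≡ 0 (mod 2)


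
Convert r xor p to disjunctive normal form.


Step 1: r ⊕ p is true exactly when they disagree: (r ∧ ¬p) ∨ (¬r ∧ p).

(r & (~p)) | ((~r) & p)


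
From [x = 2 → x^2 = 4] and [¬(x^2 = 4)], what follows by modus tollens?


Modus tollens: from (P → Q) and ¬Q, infer ¬P.
Q = 'x^2 = 4' is denied; since P → Q, P must also fail.

Not (x = 2).


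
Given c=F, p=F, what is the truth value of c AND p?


Conjunction is true only when both operands are true.
Substitute: c=F, p=F.
F AND F evaluates to F.

F


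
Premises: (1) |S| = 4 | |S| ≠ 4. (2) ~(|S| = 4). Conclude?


Disjunctive syllogism: from (P ∨ Q) and ¬P, infer Q.
One disjunct, '|S| = 4', is ruled out; the other must hold.

|S| ≠ 4


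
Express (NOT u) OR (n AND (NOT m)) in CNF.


Step 1: Distribute ∨ over ∧: (¬u) ∨ (n ∧ (¬m)) = ((¬u) ∨ n) ∧ ((¬u) ∨ (¬m)).

((NOT u) OR n) AND ((NOT u) OR (NOT m))


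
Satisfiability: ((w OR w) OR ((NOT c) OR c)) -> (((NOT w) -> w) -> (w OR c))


Search for a satisfying assignment over {c, w}.
Try c=F, w=F: the formula evaluates to T.
A satisfying assignment exists.

Satisfiable.


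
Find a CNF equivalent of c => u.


Step 1: Rewrite c → u as ¬c ∨ u.

(~c) | u


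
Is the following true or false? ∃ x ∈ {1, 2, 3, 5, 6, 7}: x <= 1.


Evaluate the predicate on each element: 1:T, 2:F, 3:F, 5:F, 6:F, 7:F.
Witness x = 1 satisfies the predicate.

T


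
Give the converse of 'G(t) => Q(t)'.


The converse of (P → Q) is (Q → P). It is not in general equivalent to the original.
Here P = 'G(t)' and Q = 'Q(t)'.

If Q(t), then G(t).


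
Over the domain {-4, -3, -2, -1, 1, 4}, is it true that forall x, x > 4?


Evaluate the predicate on each element: -4:False, -3:False, -2:False, -1:False, 1:False, 4:False.
Counterexample x = -4 fails the predicate.

False


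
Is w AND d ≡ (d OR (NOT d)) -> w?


Compare truth tables:
d | w | φ | ψ
-------------
F | F | F | F
T | F | F | F
F | T | F | T
T | T | T | T
They differ at row 3 (d=F, w=T): φ=F but ψ=T.

No, they are not logically equivalent.


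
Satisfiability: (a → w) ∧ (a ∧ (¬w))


Check all 4 assignments over {a, w}:
a | w | φ
---------
F | F | F
T | F | F
F | T | F
T | T | F
No assignment makes the formula true.

Unsatisfiable.


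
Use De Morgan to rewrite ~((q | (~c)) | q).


De Morgan: the negation of a disjunction is the conjunction of the negations.
Distribute ~ across |, flipping it to &, and negate each literal.

((~q) & c) & (~q)


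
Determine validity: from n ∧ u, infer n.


This matches the form of conjunction elimination: the conclusion follows in every model of the premises.

Valid.


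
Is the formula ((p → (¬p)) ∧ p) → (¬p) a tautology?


Build the truth table over {p}:
p | φ
-----
F | T
T | T
Every row evaluates to true.

Yes, it is a tautology.


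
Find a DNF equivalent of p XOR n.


Step 1: p ⊕ n is true exactly when they disagree: (p ∧ ¬n) ∨ (¬p ∧ n).

(p AND (NOT n)) OR ((NOT p) AND n)


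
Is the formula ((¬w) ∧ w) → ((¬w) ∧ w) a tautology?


Build the truth table over {w}:
w | φ
-----
F | T
T | T
Every row evaluates to true.

Yes, it is a tautology.


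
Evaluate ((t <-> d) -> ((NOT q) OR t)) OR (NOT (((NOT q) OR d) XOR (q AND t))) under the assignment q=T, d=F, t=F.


Substitute q=T, d=F, t=F:
t <-> d = F <-> F = T
NOT q = F
(NOT q) OR t = F OR F = F
(t <-> d) -> ((NOT q) OR t) = T -> F = F
NOT q = F
(NOT q) OR d = F OR F = F
q AND t = T AND F = F
((NOT q) OR d) XOR (q AND t) = F XOR F = F
NOT (((NOT q) OR d) XOR (q AND t)) = T
((t <-> d) -> ((NOT q) OR t)) OR (NOT (((NOT q) OR d) XOR (q AND t))) = F OR T = T

T


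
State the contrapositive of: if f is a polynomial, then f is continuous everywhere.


The contrapositive of (P → Q) is (¬Q → ¬P); it is logically equivalent to the original.
Here P = 'f is a polynomial' and Q = 'f is continuous everywhere'.

If not (f is continuous everywhere), then not (f is a polynomial).


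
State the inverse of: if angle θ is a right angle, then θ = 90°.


The inverse of (P → Q) is (¬P → ¬Q). It is equivalent to the converse, not to the original.
Here P = 'angle θ is a right angle' and Q = 'θ = 90°'.

If not (angle θ is a right angle), then not (θ = 90°).


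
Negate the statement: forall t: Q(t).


¬(forall x: φ) = exists x: ¬φ, and ¬(exists x: φ) = forall x: ¬φ.
Apply to the universal statement.

exists t: ~(Q(t))


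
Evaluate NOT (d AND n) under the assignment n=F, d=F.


Substitute n=F, d=F:
d AND n = F AND F = F
NOT (d AND n) = T

T


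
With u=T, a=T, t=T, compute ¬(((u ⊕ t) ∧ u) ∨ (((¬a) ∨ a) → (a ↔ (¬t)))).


Substitute u=T, a=T, t=T:
u ⊕ t = T ⊕ T = F
(u ⊕ t) ∧ u = F ∧ T = F
¬a = F
(¬a) ∨ a = F ∨ T = T
¬t = F
a ↔ (¬t) = T ↔ F = F
((¬a) ∨ a) → (a ↔ (¬t)) = T → F = F
((u ⊕ t) ∧ u) ∨ (((¬a) ∨ a) → (a ↔ (¬t))) = F ∨ F = F
¬(((u ⊕ t) ∧ u) ∨ (((¬a) ∨ a) → (a ↔ (¬t)))) = T

T


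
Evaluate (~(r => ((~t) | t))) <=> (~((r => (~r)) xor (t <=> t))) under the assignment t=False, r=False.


Substitute t=False, r=False:
~t = True
(~t) | t = True | False = True
r => ((~t) | t) = False => True = True
~(r => ((~t) | t)) = False
~r = True
r => (~r) = False => True = True
t <=> t = False <=> False = True
(r => (~r)) xor (t <=> t) = True xor True = False
~((r => (~r)) xor (t <=> t)) = True
(~(r => ((~t) | t))) <=> (~((r => (~r)) xor (t <=> t))) = False <=> True = False

False


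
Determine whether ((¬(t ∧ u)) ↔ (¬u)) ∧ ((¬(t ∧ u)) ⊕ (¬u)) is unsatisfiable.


Truth table over {t, u}:
t | u | φ
---------
F | F | F
T | F | F
F | T | F
T | T | F
Every row is false.

Yes, it is a contradiction.


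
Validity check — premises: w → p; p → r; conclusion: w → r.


This matches the form of hypothetical syllogism: the conclusion follows in every model of the premises.

Valid.


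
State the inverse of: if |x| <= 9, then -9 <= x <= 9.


The inverse of (P → Q) is (¬P → ¬Q). It is equivalent to the converse, not to the original.
Here P = '|x| <= 9' and Q = '-9 <= x <= 9'.

If not (|x| <= 9), then not (-9 <= x <= 9).


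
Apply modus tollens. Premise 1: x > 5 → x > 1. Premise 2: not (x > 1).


Modus tollens: from (P → Q) and ¬Q, infer ¬P.
Q = 'x > 1' is denied; since P → Q, P must also fail.

Not (x > 5).


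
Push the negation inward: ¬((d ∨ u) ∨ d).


De Morgan: the negation of a disjunction is the conjunction of the negations.
Distribute ¬ across ∨, flipping it to ∧, and negate each literal.

((¬d) ∧ (¬u)) ∧ (¬d)


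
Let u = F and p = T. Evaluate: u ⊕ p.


Exclusive or is true when exactly one operand is true.
Substitute: u=F, p=T.
F ⊕ T evaluates to T.

T


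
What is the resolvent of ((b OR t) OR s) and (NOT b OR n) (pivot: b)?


The clauses contain complementary literals b and NOTb.
Resolution eliminates this pair and disjoins the remaining literals (merging duplicates).

((s OR t) OR n)


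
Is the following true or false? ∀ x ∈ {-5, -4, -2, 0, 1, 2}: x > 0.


Evaluate the predicate on each element: -5:F, -4:F, -2:F, 0:F, 1:T, 2:T.
Counterexample x = -5 fails the predicate.

F


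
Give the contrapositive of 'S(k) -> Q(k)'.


The contrapositive of (P → Q) is (¬Q → ¬P); it is logically equivalent to the original.
Here P = 'S(k)' and Q = 'Q(k)'.

If not (Q(k)), then not (S(k)).


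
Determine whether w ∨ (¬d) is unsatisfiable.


Truth table over {d, w}:
d | w | φ
---------
F | F | T
T | F | F
F | T | T
T | T | T
Satisfying assignment at row 1: d=F, w=F gives T.

No, it is not a contradiction.


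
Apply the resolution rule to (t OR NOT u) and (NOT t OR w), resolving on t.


The clauses contain complementary literals t and NOTt.
Resolution eliminates this pair and disjoins the remaining literals (merging duplicates).

(NOT u OR w)


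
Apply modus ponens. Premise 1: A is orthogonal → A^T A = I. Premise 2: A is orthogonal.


Modus ponens: from (P → Q) and P, infer Q.
P = 'A is orthogonal' is asserted, and P → Q holds, so Q follows.

A^T A = I.


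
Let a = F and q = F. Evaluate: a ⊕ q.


Exclusive or is true when exactly one operand is true.
Substitute: a=F, q=F.
F ⊕ F evaluates to F.

F


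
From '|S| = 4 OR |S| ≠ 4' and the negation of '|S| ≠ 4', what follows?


Disjunctive syllogism: from (P ∨ Q) and ¬P, infer Q.
One disjunct, '|S| ≠ 4', is ruled out; the other must hold.

|S| = 4


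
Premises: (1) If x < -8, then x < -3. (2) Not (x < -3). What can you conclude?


Modus tollens: from (P → Q) and ¬Q, infer ¬P.
Q = 'x < -3' is denied; since P → Q, P must also fail.

Not (x < -8).


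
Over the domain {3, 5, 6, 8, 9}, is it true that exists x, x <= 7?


Evaluate the predicate on each element: 3:True, 5:True, 6:True, 8:False, 9:False.
Witness x = 3 satisfies the predicate.

True


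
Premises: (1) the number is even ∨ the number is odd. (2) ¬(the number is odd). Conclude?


Disjunctive syllogism: from (P ∨ Q) and ¬P, infer Q.
One disjunct, 'the number is odd', is ruled out; the other must hold.

the number is even


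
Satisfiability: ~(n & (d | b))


Search for a satisfying assignment over {b, d, n}.
Try b=False, d=False, n=False: the formula evaluates to True.
A satisfying assignment exists.

Satisfiable.


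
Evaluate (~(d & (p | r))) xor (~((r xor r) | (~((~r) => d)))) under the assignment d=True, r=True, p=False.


Substitute d=True, r=True, p=False:
p | r = False | True = True
d & (p | r) = True & True = True
~(d & (p | r)) = False
r xor r = True xor True = False
~r = False
(~r) => d = False => True = True
~((~r) => d) = False
(r xor r) | (~((~r) => d)) = False | False = False
~((r xor r) | (~((~r) => d))) = True
(~(d & (p | r))) xor (~((r xor r) | (~((~r) => d)))) = False xor True = True

True


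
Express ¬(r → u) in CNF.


Step 1: Rewrite r → u as ¬r ∨ u.
Step 2: Negate: ¬(¬r ∨ u) = r ∧ ¬u (De Morgan + double negation).

r ∧ (¬u)


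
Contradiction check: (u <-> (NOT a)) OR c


Truth table over {a, c, u}:
a | c | u | φ
-------------
F | F | F | F
T | F | F | T
F | T | F | T
T | T | F | T
F | F | T | T
T | F | T | F
F | T | T | T
T | T | T | T
Satisfying assignment at row 2: a=T, c=F, u=F gives T.

No, it is not a contradiction.


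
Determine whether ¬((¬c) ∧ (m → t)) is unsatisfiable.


Truth table over {c, m, t}:
c | m | t | φ
-------------
F | F | F | F
T | F | F | T
F | T | F | T
T | T | F | T
F | F | T | F
T | F | T | T
F | T | T | F
T | T | T | T
Satisfying assignment at row 2: c=T, m=F, t=F gives T.

No, it is not a contradiction.


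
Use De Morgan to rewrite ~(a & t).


De Morgan: the negation of a conjunction is the disjunction of the negations.
Distribute ~ across &, flipping it to |, and negate each literal.

(~a) | (~t)


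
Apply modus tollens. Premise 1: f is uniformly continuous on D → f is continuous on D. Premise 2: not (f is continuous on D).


Modus tollens: from (P → Q) and ¬Q, infer ¬P.
Q = 'f is continuous on D' is denied; since P → Q, P must also fail.

Not (f is uniformly continuous on D).


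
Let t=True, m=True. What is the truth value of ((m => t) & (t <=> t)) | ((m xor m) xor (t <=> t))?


Substitute t=True, m=True:
m => t = True => True = True
t <=> t = True <=> True = True
(m => t) & (t <=> t) = True & True = True
m xor m = True xor True = False
t <=> t = True <=> True = True
(m xor m) xor (t <=> t) = False xor True = True
((m => t) & (t <=> t)) | ((m xor m) xor (t <=> t)) = True | True = True

True


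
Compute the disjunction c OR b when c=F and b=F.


Disjunction is false only when both operands are false.
Substitute: c=F, b=F.
F OR F evaluates to F.

F


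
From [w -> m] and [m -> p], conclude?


Hypothetical syllogism: from (P → Q) and (Q → R), infer (P → R).
Chain the two implications through the shared middle term 'm'.

w -> p


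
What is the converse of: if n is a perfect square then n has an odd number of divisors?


The converse of (P → Q) is (Q → P). It is not in general equivalent to the original.
Here P = 'n is a perfect square' and Q = 'n has an odd number of divisors'.

If n has an odd number of divisors, then n is a perfect square.


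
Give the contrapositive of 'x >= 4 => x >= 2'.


The contrapositive of (P → Q) is (¬Q → ¬P); it is logically equivalent to the original.
Here P = 'x >= 4' and Q = 'x >= 2'.

If not (x >= 2), then not (x >= 4).


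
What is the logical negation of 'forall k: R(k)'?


¬(forall x: φ) = exists x: ¬φ, and ¬(exists x: φ) = forall x: ¬φ.
Apply to the universal statement.

exists k: ~(R(k))


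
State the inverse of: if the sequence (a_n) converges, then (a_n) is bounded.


The inverse of (P → Q) is (¬P → ¬Q). It is equivalent to the converse, not to the original.
Here P = 'the sequence (a_n) converges' and Q = '(a_n) is bounded'.

If not (the sequence (a_n) converges), then not ((a_n) is bounded).


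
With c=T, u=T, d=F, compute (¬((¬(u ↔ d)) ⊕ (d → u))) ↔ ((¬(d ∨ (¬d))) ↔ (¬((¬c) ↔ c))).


Substitute c=T, u=T, d=F:
… (earlier sub-steps elided)
(¬(u ↔ d)) ⊕ (d → u) = T ⊕ T = F
¬((¬(u ↔ d)) ⊕ (d → u)) = T
¬d = T
d ∨ (¬d) = F ∨ T = T
¬(d ∨ (¬d)) = F
¬c = F
(¬c) ↔ c = F ↔ T = F
¬((¬c) ↔ c) = T
(¬(d ∨ (¬d))) ↔ (¬((¬c) ↔ c)) = F ↔ T = F
(¬((¬(u ↔ d)) ⊕ (d → u))) ↔ ((¬(d ∨ (¬d))) ↔ (¬((¬c) ↔ c))) = T ↔ F = F

F


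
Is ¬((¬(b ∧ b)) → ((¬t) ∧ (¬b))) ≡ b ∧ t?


Compare truth tables:
b | t | φ | ψ
-------------
F | F | F | F
T | F | F | F
F | T | T | F
T | T | F | T
They differ at row 3 (b=F, t=T): φ=T but ψ=F.

No, they are not logically equivalent.


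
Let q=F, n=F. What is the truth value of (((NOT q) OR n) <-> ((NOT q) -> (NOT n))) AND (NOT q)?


Substitute q=F, n=F:
NOT q = T
(NOT q) OR n = T OR F = T
NOT q = T
NOT n = T
(NOT q) -> (NOT n) = T -> T = T
((NOT q) OR n) <-> ((NOT q) -> (NOT n)) = T <-> T = T
NOT q = T
(((NOT q) OR n) <-> ((NOT q) -> (NOT n))) AND (NOT q) = T AND T = T

T


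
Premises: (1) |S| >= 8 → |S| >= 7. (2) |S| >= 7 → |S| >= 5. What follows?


Hypothetical syllogism: from (P → Q) and (Q → R), infer (P → R).
Chain the two implications through the shared middle term '|S| >= 7'.

|S| >= 8 → |S| >= 5


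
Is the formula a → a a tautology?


Build the truth table over {a}:
a | φ
-----
F | T
T | T
Every row evaluates to true.

Yes, it is a tautology.


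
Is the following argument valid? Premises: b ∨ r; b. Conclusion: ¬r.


This is affirming a disjunct (fallacy). There exist truth assignments where the premises are all true but the conclusion is false.

Invalid.


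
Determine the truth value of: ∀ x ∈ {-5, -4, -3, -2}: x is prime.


Evaluate the predicate on each element: -5:F, -4:F, -3:F, -2:F.
Counterexample x = -5 fails the predicate.

F


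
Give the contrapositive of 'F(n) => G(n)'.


The contrapositive of (P → Q) is (¬Q → ¬P); it is logically equivalent to the original.
Here P = 'F(n)' and Q = 'G(n)'.

If not (G(n)), then not (F(n)).


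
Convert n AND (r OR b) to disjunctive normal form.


Step 1: Distribute ∧ over ∨: n ∧ (r ∨ b) = (n ∧ r) ∨ (n ∧ b).

(n AND r) OR (n AND b)


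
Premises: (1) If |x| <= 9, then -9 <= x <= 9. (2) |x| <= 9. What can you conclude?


Modus ponens: from (P → Q) and P, infer Q.
P = '|x| <= 9' is asserted, and P → Q holds, so Q follows.

-9 <= x <= 9.


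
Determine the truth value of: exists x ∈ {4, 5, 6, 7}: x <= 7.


Evaluate the predicate on each element: 4:True, 5:True, 6:True, 7:True.
Witness x = 4 satisfies the predicate.

True


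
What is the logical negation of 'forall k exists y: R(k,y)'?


Negation flips each quantifier (∀↔∃) and negates the inner predicate.
¬(forall k exists y: φ) = exists k forall y: ¬φ.

exists k forall y: ~(R(k,y))


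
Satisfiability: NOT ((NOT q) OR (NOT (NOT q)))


Check all 2 assignments over {q}:
q | φ
-----
F | F
T | F
No assignment makes the formula true.

Unsatisfiable.


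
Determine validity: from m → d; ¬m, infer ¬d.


This is denying the antecedent (fallacy). There exist truth assignments where the premises are all true but the conclusion is false.

Invalid.


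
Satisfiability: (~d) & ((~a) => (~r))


Search for a satisfying assignment over {a, d, r}.
Try a=False, d=False, r=False: the formula evaluates to True.
A satisfying assignment exists.

Satisfiable.


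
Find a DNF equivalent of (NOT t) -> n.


Step 1: Rewrite (¬t) → n as ¬(¬t) ∨ n.
Step 2: Eliminate any double negations (¬¬X = X).

t OR n


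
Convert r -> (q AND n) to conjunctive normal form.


Step 1: Rewrite r → (q ∧ n) as ¬r ∨ (q ∧ n).
Step 2: Distribute ∨ over ∧.

((NOT r) OR q) AND ((NOT r) OR n)


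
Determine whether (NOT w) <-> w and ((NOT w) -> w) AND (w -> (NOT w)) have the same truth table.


Compare truth tables:
w | φ | ψ
---------
F | F | F
T | F | F
The columns φ and ψ agree on every row.

Yes, they are logically equivalent.


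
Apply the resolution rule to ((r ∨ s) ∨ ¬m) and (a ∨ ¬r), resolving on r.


The clauses contain complementary literals r and ¬r.
Resolution eliminates this pair and disjoins the remaining literals (merging duplicates).

((s ∨ ¬m) ∨ a)


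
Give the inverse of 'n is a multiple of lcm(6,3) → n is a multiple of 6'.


The inverse of (P → Q) is (¬P → ¬Q). It is equivalent to the converse, not to the original.
Here P = 'n is a multiple of lcm(6,3)' and Q = 'n is a multiple of 6'.

If not (n is a multiple of lcm(6,3)), then not (n is a multiple of 6).


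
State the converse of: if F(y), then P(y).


The converse of (P → Q) is (Q → P). It is not in general equivalent to the original.
Here P = 'F(y)' and Q = 'P(y)'.

If P(y), then F(y).


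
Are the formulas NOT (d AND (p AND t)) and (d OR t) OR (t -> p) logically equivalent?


Compare truth tables:
d | p | t | φ | ψ
-----------------
F | F | F | T | T
T | F | F | T | T
F | T | F | T | T
T | T | F | T | T
F | F | T | T | T
T | F | T | T | T
F | T | T | T | T
T | T | T | F | T
They differ at row 8 (d=T, p=T, t=T): φ=F but ψ=T.

No, they are not logically equivalent.


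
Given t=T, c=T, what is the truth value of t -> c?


Implication is false only when antecedent is true and consequent is false.
Substitute: t=T, c=T.
T -> T evaluates to T.

T


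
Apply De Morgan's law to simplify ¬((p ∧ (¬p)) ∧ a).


De Morgan: the negation of a conjunction is the disjunction of the negations.
Distribute ¬ across ∧, flipping it to ∨, and negate each literal.

((¬p) ∨ p) ∨ (¬a)


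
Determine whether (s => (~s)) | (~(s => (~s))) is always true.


Build the truth table over {s}:
s | φ
-----
False | True
True | True
Every row evaluates to true.

Yes, it is a tautology.


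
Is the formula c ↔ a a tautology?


Build the truth table over {a, c}:
a | c | φ
---------
F | F | T
T | F | F
F | T | F
T | T | T
Counterexample at row 2: with a=T, c=F, the formula is F.

No, it is not a tautology.


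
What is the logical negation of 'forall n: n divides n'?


¬(forall x: φ) = exists x: ¬φ, and ¬(exists x: φ) = forall x: ¬φ.
Apply to the universal statement.

exists n: ~(n divides n)


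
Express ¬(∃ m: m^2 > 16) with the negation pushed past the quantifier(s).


¬(∀ x: φ) = ∃ x: ¬φ, and ¬(∃ x: φ) = ∀ x: ¬φ.
Apply to the existential statement.

∀ m: ¬(m^2 > 16)


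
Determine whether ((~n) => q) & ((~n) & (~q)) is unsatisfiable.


Truth table over {n, q}:
n | q | φ
---------
False | False | False
True | False | False
False | True | False
True | True | False
Every row is false.

Yes, it is a contradiction.


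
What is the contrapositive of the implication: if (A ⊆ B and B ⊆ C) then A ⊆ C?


The contrapositive of (P → Q) is (¬Q → ¬P); it is logically equivalent to the original.
Here P = '(A ⊆ B and B ⊆ C)' and Q = 'A ⊆ C'.

If not (A ⊆ C), then not ((A ⊆ B and B ⊆ C)).


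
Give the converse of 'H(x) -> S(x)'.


The converse of (P → Q) is (Q → P). It is not in general equivalent to the original.
Here P = 'H(x)' and Q = 'S(x)'.

If S(x), then H(x).


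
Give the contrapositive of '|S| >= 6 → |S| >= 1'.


The contrapositive of (P → Q) is (¬Q → ¬P); it is logically equivalent to the original.
Here P = '|S| >= 6' and Q = '|S| >= 1'.

If not (|S| >= 1), then not (|S| >= 6).


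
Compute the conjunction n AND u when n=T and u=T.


Conjunction is true only when both operands are true.
Substitute: n=T, u=T.
T AND T evaluates to T.

T


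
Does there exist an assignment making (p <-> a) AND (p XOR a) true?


Check all 4 assignments over {a, p}:
a | p | φ
---------
F | F | F
T | F | F
F | T | F
T | T | F
No assignment makes the formula true.

Unsatisfiable.


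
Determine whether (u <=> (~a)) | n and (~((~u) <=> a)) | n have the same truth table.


Compare truth tables:
a | n | u | φ | ψ
-----------------
False | False | False | False | True
True | False | False | True | False
False | True | False | True | True
True | True | False | True | True
False | False | True | True | False
True | False | True | False | True
False | True | True | True | True
True | True | True | True | True
They differ at row 1 (a=False, n=False, u=False): φ=False but ψ=True.

No, they are not logically equivalent.


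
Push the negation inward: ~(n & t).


De Morgan: the negation of a conjunction is the disjunction of the negations.
Distribute ~ across &, flipping it to |, and negate each literal.

(~n) | (~t)


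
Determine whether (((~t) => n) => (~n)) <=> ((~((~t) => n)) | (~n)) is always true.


Build the truth table over {n, t}:
n | t | φ
---------
False | False | True
True | False | True
False | True | True
True | True | True
Every row evaluates to true.

Yes, it is a tautology.


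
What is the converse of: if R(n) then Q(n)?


The converse of (P → Q) is (Q → P). It is not in general equivalent to the original.
Here P = 'R(n)' and Q = 'Q(n)'.

If Q(n), then R(n).


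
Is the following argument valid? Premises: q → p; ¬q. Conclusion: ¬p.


This is denying the antecedent (fallacy). There exist truth assignments where the premises are all true but the conclusion is false.

Invalid.


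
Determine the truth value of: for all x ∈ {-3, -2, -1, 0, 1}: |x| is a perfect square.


Evaluate the predicate on each element: -3:F, -2:F, -1:T, 0:T, 1:T.
Counterexample x = -3 fails the predicate.

F


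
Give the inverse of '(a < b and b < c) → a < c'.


The inverse of (P → Q) is (¬P → ¬Q). It is equivalent to the converse, not to the original.
Here P = '(a < b and b < c)' and Q = 'a < c'.

If not ((a < b and b < c)), then not (a < c).


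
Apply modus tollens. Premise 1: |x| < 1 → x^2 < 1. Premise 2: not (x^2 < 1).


Modus tollens: from (P → Q) and ¬Q, infer ¬P.
Q = 'x^2 < 1' is denied; since P → Q, P must also fail.

Not (|x| < 1).


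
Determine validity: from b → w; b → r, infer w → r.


This is (no valid rule). There exist truth assignments where the premises are all true but the conclusion is false.

Invalid.


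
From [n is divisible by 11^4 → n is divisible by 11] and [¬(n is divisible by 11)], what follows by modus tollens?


Modus tollens: from (P → Q) and ¬Q, infer ¬P.
Q = 'n is divisible by 11' is denied; since P → Q, P must also fail.

Not (n is divisible by 11^4).


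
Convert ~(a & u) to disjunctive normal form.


Step 1: Apply De Morgan: ¬(a ∧ u) = ¬a ∨ ¬u.

(~a) | (~u)


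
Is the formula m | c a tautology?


Build the truth table over {c, m}:
c | m | φ
---------
False | False | False
True | False | True
False | True | True
True | True | True
Counterexample at row 1: with c=False, m=False, the formula is False.

No, it is not a tautology.


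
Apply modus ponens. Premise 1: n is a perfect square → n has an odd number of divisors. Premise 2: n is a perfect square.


Modus ponens: from (P → Q) and P, infer Q.
P = 'n is a perfect square' is asserted, and P → Q holds, so Q follows.

n has an odd number of divisors.


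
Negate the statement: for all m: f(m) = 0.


¬(for all x: φ) = there exists x: ¬φ, and ¬(there exists x: φ) = for all x: ¬φ.
Apply to the universal statement.

there exists m: NOT(f(m) = 0)


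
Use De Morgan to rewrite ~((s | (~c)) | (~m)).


De Morgan: the negation of a disjunction is the conjunction of the negations.
Distribute ~ across |, flipping it to &, and negate each literal.

((~s) & c) & m


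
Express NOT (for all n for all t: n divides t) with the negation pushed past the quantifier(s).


Negation flips each quantifier (∀↔∃) and negates the inner predicate.
¬(for all n for all t: φ) = there exists n there exists t: ¬φ.

there exists n there exists t: NOT(n divides t)


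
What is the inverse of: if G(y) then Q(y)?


The inverse of (P → Q) is (¬P → ¬Q). It is equivalent to the converse, not to the original.
Here P = 'G(y)' and Q = 'Q(y)'.

If not (G(y)), then not (Q(y)).


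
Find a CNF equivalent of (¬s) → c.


Step 1: Rewrite (¬s) → c as ¬(¬s) ∨ c.
Step 2: Eliminate any double negations (¬¬X = X).

s ∨ c


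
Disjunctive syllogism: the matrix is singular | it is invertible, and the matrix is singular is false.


Disjunctive syllogism: from (P ∨ Q) and ¬P, infer Q.
One disjunct, 'the matrix is singular', is ruled out; the other must hold.

it is invertible


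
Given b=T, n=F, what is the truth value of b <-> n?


Biconditional is true when both operands have the same truth value.
Substitute: b=T, n=F.
T <-> F evaluates to F.

F


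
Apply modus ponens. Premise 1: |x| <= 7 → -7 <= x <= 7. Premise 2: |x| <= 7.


Modus ponens: from (P → Q) and P, infer Q.
P = '|x| <= 7' is asserted, and P → Q holds, so Q follows.

-7 <= x <= 7.


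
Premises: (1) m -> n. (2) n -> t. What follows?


Hypothetical syllogism: from (P → Q) and (Q → R), infer (P → R).
Chain the two implications through the shared middle term 'n'.

m -> t


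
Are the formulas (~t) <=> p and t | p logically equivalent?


Compare truth tables:
p | t | φ | ψ
-------------
False | False | False | False
True | False | True | True
False | True | True | True
True | True | False | True
They differ at row 4 (p=True, t=True): φ=False but ψ=True.

No, they are not logically equivalent.


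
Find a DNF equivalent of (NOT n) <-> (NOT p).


Step 1: (¬n) ↔ (¬p) is true exactly when both agree: ((¬n) ∧ (¬p)) ∨ (¬(¬n) ∧ ¬(¬p)).
Step 2: Eliminate any double negations (¬¬X = X).

((NOT n) AND (NOT p)) OR (n AND p)


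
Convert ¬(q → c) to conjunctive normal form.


Step 1: Rewrite q → c as ¬q ∨ c.
Step 2: Negate: ¬(¬q ∨ c) = q ∧ ¬c (De Morgan + double negation).

q ∧ (¬c)


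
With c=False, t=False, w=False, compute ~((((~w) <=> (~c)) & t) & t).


Substitute c=False, t=False, w=False:
~w = True
~c = True
(~w) <=> (~c) = True <=> True = True
((~w) <=> (~c)) & t = True & False = False
(((~w) <=> (~c)) & t) & t = False & False = False
~((((~w) <=> (~c)) & t) & t) = True

True


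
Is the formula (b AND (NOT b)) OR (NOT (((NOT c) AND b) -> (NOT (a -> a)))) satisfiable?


Search for a satisfying assignment over {a, b, c}.
Try a=F, b=T, c=F: the formula evaluates to T.
A satisfying assignment exists.

Satisfiable.


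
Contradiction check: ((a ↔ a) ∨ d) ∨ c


Truth table over {a, c, d}:
a | c | d | φ
-------------
F | F | F | T
T | F | F | T
F | T | F | T
T | T | F | T
F | F | T | T
T | F | T | T
F | T | T | T
T | T | T | T
Satisfying assignment at row 1: a=F, c=F, d=F gives T.

No, it is not a contradiction.


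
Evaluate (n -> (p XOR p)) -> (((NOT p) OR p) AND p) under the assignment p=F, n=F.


Substitute p=F, n=F:
p XOR p = F XOR F = F
n -> (p XOR p) = F -> F = T
NOT p = T
(NOT p) OR p = T OR F = T
((NOT p) OR p) AND p = T AND F = F
(n -> (p XOR p)) -> (((NOT p) OR p) AND p) = T -> F = F

F


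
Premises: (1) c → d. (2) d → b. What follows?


Hypothetical syllogism: from (P → Q) and (Q → R), infer (P → R).
Chain the two implications through the shared middle term 'd'.

c → b


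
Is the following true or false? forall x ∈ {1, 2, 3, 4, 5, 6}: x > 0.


Evaluate the predicate on each element: 1:True, 2:True, 3:True, 4:True, 5:True, 6:True.
Every element satisfies the predicate.

True


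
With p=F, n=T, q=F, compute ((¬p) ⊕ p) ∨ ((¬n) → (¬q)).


Substitute p=F, n=T, q=F:
¬p = T
(¬p) ⊕ p = T ⊕ F = T
¬n = F
¬q = T
(¬n) → (¬q) = F → T = T
((¬p) ⊕ p) ∨ ((¬n) → (¬q)) = T ∨ T = T

T


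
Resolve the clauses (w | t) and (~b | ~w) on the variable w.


The clauses contain complementary literals w and ~w.
Resolution eliminates this pair and disjoins the remaining literals (merging duplicates).

(t | ~b)


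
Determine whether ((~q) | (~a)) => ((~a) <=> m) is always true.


Build the truth table over {a, m, q}:
a | m | q | φ
-------------
False | False | False | False
True | False | False | True
False | True | False | True
True | True | False | False
False | False | True | False
True | False | True | True
False | True | True | True
True | True | True | True
Counterexample at row 1: with a=False, m=False, q=False, the formula is False.

No, it is not a tautology.


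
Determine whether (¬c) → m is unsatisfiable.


Truth table over {c, m}:
c | m | φ
---------
F | F | F
T | F | T
F | T | T
T | T | T
Satisfying assignment at row 2: c=T, m=F gives T.

No, it is not a contradiction.


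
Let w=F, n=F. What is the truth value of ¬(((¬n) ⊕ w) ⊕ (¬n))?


Substitute w=F, n=F:
¬n = T
(¬n) ⊕ w = T ⊕ F = T
¬n = T
((¬n) ⊕ w) ⊕ (¬n) = T ⊕ T = F
¬(((¬n) ⊕ w) ⊕ (¬n)) = T

T


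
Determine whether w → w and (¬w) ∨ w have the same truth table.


Compare truth tables:
w | φ | ψ
---------
F | T | T
T | T | T
The columns φ and ψ agree on every row.

Yes, they are logically equivalent.


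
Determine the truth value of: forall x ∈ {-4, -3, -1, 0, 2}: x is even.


Evaluate the predicate on each element: -4:True, -3:False, -1:False, 0:True, 2:True.
Counterexample x = -3 fails the predicate.

False


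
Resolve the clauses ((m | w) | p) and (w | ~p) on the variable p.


The clauses contain complementary literals p and ~p.
Resolution eliminates this pair and disjoins the remaining literals (merging duplicates).

(m | w)


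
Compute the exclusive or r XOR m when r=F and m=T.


Exclusive or is true when exactly one operand is true.
Substitute: r=F, m=T.
F XOR T evaluates to T.

T


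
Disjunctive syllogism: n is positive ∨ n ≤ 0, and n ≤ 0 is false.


Disjunctive syllogism: from (P ∨ Q) and ¬P, infer Q.
One disjunct, 'n ≤ 0', is ruled out; the other must hold.

n is positive


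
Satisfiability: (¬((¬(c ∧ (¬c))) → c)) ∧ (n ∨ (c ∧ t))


Search for a satisfying assignment over {c, n, t}.
Try c=F, n=T, t=F: the formula evaluates to T.
A satisfying assignment exists.

Satisfiable.


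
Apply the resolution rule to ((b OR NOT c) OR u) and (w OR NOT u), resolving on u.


The clauses contain complementary literals u and NOTu.
Resolution eliminates this pair and disjoins the remaining literals (merging duplicates).

((NOT c OR b) OR w)


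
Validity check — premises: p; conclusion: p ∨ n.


This matches the form of disjunction introduction: the conclusion follows in every model of the premises.

Valid.


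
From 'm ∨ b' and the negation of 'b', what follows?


Disjunctive syllogism: from (P ∨ Q) and ¬P, infer Q.
One disjunct, 'b', is ruled out; the other must hold.

m


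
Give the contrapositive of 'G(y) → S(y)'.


The contrapositive of (P → Q) is (¬Q → ¬P); it is logically equivalent to the original.
Here P = 'G(y)' and Q = 'S(y)'.

If not (S(y)), then not (G(y)).


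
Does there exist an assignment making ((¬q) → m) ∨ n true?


Search for a satisfying assignment over {m, n, q}.
Try m=T, n=F, q=F: the formula evaluates to T.
A satisfying assignment exists.

Satisfiable.


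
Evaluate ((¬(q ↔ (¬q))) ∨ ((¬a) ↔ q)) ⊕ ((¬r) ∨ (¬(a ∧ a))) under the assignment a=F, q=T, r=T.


Substitute a=F, q=T, r=T:
… (earlier sub-steps elided)
q ↔ (¬q) = T ↔ F = F
¬(q ↔ (¬q)) = T
¬a = T
(¬a) ↔ q = T ↔ T = T
(¬(q ↔ (¬q))) ∨ ((¬a) ↔ q) = T ∨ T = T
¬r = F
a ∧ a = F ∧ F = F
¬(a ∧ a) = T
(¬r) ∨ (¬(a ∧ a)) = F ∨ T = T
((¬(q ↔ (¬q))) ∨ ((¬a) ↔ q)) ⊕ ((¬r) ∨ (¬(a ∧ a))) = T ⊕ T = F

F


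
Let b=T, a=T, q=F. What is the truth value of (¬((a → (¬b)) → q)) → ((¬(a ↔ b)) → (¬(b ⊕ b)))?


Substitute b=T, a=T, q=F:
¬b = F
a → (¬b) = T → F = F
(a → (¬b)) → q = F → F = T
¬((a → (¬b)) → q) = F
a ↔ b = T ↔ T = T
¬(a ↔ b) = F
b ⊕ b = T ⊕ T = F
¬(b ⊕ b) = T
(¬(a ↔ b)) → (¬(b ⊕ b)) = F → T = T
(¬((a → (¬b)) → q)) → ((¬(a ↔ b)) → (¬(b ⊕ b))) = F → T = T

T


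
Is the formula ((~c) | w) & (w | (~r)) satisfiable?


Search for a satisfying assignment over {c, r, w}.
Try c=False, r=False, w=False: the formula evaluates to True.
A satisfying assignment exists.

Satisfiable.
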